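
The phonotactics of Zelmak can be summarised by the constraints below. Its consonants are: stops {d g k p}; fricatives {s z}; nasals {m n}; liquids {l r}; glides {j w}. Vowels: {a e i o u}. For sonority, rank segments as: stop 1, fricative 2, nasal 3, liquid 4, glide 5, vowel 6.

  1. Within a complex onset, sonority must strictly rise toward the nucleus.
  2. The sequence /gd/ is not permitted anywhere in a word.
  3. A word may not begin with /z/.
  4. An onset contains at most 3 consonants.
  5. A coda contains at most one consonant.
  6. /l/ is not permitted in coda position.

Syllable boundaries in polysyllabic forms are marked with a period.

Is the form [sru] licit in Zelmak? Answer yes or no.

yes

[sru] — σ1 onset /sr/ (2→4 rises), coda /∅/ ok → licit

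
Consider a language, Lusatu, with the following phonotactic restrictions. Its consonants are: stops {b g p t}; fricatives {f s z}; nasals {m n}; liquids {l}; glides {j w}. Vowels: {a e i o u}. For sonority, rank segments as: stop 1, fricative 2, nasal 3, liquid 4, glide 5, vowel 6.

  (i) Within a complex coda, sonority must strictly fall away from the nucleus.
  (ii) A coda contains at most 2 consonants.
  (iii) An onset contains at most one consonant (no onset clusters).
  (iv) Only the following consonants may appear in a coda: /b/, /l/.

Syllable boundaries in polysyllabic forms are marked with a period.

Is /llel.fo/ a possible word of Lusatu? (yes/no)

no

/llel.fo/ — violates constraint (iii): syllable 1 onset /ll/ has 2 consonants (> 1) → not permitted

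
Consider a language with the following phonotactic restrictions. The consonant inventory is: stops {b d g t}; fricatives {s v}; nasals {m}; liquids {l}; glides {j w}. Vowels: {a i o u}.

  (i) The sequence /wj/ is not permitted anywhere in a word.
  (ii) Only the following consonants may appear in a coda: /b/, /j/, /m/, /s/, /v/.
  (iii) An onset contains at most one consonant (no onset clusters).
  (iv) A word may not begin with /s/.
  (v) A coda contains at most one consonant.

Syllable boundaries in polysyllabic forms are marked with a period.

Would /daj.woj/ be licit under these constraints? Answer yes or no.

/daj.woj/ — σ1 onset /d/, coda /j/ ok; σ2 onset /w/, coda /j/ ok → licit

yes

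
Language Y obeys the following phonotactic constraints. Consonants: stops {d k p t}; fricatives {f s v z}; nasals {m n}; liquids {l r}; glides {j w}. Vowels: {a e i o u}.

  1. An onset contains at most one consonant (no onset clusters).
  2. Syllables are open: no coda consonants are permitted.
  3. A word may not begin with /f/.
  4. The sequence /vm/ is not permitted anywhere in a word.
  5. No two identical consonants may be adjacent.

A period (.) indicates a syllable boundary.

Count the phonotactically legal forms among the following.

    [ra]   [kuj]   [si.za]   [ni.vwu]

[ra] — σ1 onset /r/, coda /∅/ ok → phonotactically legal
[kuj] — violates constraint 2: syllable 1 coda /j/ has 1 consonant (> 0) → phonotactically illegal
[si.za] — σ1 onset /s/, coda /∅/ ok; σ2 onset /z/, coda /∅/ ok → phonotactically legal
[ni.vwu] — violates constraint 1: syllable 2 onset /vw/ has 2 consonants (> 1) → phonotactically illegal
Phonotactically legal: [ra], [si.za] → 2.

2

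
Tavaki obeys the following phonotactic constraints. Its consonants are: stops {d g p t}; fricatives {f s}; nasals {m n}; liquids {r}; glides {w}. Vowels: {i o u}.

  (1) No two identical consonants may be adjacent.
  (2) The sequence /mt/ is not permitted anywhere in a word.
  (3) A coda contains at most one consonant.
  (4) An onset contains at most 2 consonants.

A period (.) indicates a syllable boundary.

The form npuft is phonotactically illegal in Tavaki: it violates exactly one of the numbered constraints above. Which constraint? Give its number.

npuft: syllable 1 coda /ft/ has 2 consonants (> 1).
This is a violation of constraint 3: "A coda contains at most one consonant."
The remaining constraints (1, 2, 4) are satisfied.

3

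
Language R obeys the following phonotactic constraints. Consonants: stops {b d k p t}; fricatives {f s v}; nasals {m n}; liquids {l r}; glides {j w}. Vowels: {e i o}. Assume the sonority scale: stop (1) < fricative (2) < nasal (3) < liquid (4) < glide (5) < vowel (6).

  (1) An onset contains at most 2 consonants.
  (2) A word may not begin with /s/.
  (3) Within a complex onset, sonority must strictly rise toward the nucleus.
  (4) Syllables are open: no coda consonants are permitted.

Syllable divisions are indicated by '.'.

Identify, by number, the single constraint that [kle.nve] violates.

3

[kle.nve]: syllable 2 onset /nv/: /n/ (nasal, 3) → /v/ (fricative, 2) does not rise.
This is a violation of constraint 3: "Within a complex onset, sonority must strictly rise toward the nucleus."
The remaining constraints (1, 2, 4) are satisfied.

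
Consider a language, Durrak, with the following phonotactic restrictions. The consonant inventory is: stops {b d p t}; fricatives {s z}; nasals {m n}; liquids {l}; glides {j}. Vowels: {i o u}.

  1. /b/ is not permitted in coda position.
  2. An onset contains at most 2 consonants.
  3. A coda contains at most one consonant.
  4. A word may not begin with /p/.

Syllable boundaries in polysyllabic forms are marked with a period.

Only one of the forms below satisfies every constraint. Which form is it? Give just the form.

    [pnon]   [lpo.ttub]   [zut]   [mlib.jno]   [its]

[pnon] — violates constraint 4: word begins with /p/ → illicit
[lpo.ttub] — violates constraint 1: syllable 2 coda contains /b/ → illicit
[zut] — σ1 onset /z/, coda /t/ ok → licit
[mlib.jno] — violates constraint 1: syllable 1 coda contains /b/ → illicit
[its] — violates constraint 3: syllable 1 coda /ts/ has 2 consonants (> 1) → illicit

[zut]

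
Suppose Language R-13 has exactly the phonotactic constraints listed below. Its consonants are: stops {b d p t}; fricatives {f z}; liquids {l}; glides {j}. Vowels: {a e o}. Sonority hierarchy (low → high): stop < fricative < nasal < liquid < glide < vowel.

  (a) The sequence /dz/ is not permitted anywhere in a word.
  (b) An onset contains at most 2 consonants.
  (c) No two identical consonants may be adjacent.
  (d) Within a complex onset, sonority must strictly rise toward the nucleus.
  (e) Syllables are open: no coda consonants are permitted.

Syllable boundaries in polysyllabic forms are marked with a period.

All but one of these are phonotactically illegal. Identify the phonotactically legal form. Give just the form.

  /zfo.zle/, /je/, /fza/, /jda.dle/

/zfo.zle/ — violates constraint (d): syllable 1 onset /zf/: /z/ (fricative, 2) → /f/ (fricative, 2) does not rise → phonotactically illegal
/je/ — σ1 onset /j/, coda /∅/ ok → phonotactically legal
/fza/ — violates constraint (d): syllable 1 onset /fz/: /f/ (fricative, 2) → /z/ (fricative, 2) does not rise → phonotactically illegal
/jda.dle/ — violates constraint (d): syllable 1 onset /jd/: /j/ (glide, 5) → /d/ (stop, 1) does not rise → phonotactically illegal

/je/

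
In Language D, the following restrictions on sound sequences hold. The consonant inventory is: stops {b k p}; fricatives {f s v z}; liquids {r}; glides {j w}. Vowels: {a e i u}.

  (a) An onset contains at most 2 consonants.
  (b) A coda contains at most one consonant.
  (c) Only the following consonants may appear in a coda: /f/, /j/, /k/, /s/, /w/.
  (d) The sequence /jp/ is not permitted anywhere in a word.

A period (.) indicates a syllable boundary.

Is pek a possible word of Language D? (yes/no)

yes

pek — σ1 onset /p/, coda /k/ ok → permitted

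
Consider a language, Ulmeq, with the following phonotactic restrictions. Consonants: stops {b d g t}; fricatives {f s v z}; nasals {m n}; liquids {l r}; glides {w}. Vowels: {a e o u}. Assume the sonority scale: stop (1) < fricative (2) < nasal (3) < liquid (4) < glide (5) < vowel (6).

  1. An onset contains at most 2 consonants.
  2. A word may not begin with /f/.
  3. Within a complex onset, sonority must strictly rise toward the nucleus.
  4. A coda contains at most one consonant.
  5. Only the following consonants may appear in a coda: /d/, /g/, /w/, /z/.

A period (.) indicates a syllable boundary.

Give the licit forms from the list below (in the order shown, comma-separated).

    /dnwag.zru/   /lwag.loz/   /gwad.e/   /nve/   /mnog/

/lwag.loz/, /gwad.e/

/dnwag.zru/ — violates constraint 1: syllable 1 onset /dnw/ has 3 consonants (> 2) → illicit
/lwag.loz/ — σ1 onset /lw/ (4→5 rises), coda /g/ ok; σ2 onset /l/, coda /z/ ok → licit
/gwad.e/ — σ1 onset /gw/ (1→5 rises), coda /d/ ok; σ2 onset /∅/, coda /∅/ ok → licit
/nve/ — violates constraint 3: syllable 1 onset /nv/: /n/ (nasal, 3) → /v/ (fricative, 2) does not rise → illicit
/mnog/ — violates constraint 3: syllable 1 onset /mn/: /m/ (nasal, 3) → /n/ (nasal, 3) does not rise → illicit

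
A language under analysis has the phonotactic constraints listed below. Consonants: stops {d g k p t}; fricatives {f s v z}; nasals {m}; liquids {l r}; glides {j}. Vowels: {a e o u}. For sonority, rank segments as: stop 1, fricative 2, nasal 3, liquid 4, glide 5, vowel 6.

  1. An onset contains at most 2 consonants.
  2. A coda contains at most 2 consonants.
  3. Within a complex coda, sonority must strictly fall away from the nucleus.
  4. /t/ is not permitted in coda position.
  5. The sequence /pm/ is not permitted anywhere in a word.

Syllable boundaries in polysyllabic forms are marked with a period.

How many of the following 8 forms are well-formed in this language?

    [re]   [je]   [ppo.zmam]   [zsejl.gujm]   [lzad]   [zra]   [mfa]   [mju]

[re] — σ1 onset /r/, coda /∅/ ok → well-formed
[je] — σ1 onset /j/, coda /∅/ ok → well-formed
[ppo.zmam] — σ1 onset /pp/ (2C), coda /∅/ ok; σ2 onset /zm/ (2C), coda /m/ ok → well-formed
[zsejl.gujm] — σ1 onset /zs/ (2C), coda /jl/ (5→4 falls) ok; σ2 onset /g/, coda /jm/ (5→3 falls) ok → well-formed
[lzad] — σ1 onset /lz/ (2C), coda /d/ ok → well-formed
[zra] — σ1 onset /zr/ (2C), coda /∅/ ok → well-formed
[mfa] — σ1 onset /mf/ (2C), coda /∅/ ok → well-formed
[mju] — σ1 onset /mj/ (2C), coda /∅/ ok → well-formed
Well-formed: [re], [je], [ppo.zmam], [zsejl.gujm], [lzad], [zra], [mfa], [mju] → 8.

8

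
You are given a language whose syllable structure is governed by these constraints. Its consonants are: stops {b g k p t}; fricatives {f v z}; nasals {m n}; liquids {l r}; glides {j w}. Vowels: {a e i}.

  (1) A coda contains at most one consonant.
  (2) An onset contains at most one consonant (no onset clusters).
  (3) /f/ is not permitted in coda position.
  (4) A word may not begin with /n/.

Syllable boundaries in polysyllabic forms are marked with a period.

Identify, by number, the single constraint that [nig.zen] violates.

[nig.zen]: word begins with /n/.
This is a violation of constraint 4: "A word may not begin with /n/."
The remaining constraints (1, 2, 3) are satisfied.

4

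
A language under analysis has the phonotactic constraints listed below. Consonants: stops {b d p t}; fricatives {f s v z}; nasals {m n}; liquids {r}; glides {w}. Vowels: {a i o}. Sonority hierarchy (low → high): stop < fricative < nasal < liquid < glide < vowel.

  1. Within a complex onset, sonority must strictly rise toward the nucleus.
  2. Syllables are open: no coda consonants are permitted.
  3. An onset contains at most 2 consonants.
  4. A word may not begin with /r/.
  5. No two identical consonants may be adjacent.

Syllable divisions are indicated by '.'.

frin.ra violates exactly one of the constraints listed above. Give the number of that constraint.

2

frin.ra: syllable 1 coda /n/ has 1 consonant (> 0).
This is a violation of constraint 2: "Syllables are open: no coda consonants are permitted."
The remaining constraints (1, 3, 4, 5) are satisfied.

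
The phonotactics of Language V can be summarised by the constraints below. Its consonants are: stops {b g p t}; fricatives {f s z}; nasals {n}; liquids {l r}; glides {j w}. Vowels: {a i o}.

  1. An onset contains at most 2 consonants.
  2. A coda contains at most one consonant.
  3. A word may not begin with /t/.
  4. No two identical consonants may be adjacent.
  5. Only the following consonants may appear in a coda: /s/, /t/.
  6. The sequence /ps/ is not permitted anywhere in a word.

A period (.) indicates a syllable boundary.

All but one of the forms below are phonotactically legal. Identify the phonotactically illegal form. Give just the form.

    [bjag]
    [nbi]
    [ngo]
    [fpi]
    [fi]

[bjag] — violates constraint 5: syllable 1 coda contains /g/, which is not a licensed coda consonant → phonotactically illegal
[nbi] — σ1 onset /nb/ (2C), coda /∅/ ok → phonotactically legal
[ngo] — σ1 onset /ng/ (2C), coda /∅/ ok → phonotactically legal
[fpi] — σ1 onset /fp/ (2C), coda /∅/ ok → phonotactically legal
[fi] — σ1 onset /f/, coda /∅/ ok → phonotactically legal

[bjag]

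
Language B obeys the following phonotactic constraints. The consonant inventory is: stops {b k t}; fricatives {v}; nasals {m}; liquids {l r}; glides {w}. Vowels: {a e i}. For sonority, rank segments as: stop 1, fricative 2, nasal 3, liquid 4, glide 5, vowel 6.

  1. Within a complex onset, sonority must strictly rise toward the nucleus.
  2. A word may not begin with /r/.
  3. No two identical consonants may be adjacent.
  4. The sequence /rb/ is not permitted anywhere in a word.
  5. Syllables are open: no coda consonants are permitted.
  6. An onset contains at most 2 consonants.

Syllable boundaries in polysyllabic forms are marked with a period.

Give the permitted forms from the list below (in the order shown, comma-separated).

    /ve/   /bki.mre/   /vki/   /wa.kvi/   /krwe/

/ve/ — σ1 onset /v/, coda /∅/ ok → permitted
/bki.mre/ — violates constraint 1: syllable 1 onset /bk/: /b/ (stop, 1) → /k/ (stop, 1) does not rise → not permitted
/vki/ — violates constraint 1: syllable 1 onset /vk/: /v/ (fricative, 2) → /k/ (stop, 1) does not rise → not permitted
/wa.kvi/ — σ1 onset /w/, coda /∅/ ok; σ2 onset /kv/ (1→2 rises), coda /∅/ ok → permitted
/krwe/ — violates constraint 6: syllable 1 onset /krw/ has 3 consonants (> 2) → not permitted

/ve/, /wa.kvi/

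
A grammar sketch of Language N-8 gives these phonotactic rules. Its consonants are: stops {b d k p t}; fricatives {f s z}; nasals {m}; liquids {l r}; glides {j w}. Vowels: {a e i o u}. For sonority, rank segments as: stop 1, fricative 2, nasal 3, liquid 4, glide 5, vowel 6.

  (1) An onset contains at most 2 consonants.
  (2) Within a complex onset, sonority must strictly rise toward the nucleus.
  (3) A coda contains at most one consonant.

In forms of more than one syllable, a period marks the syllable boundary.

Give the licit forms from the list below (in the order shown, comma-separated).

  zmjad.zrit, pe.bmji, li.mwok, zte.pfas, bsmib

zmjad.zrit — violates constraint 1: syllable 1 onset /zmj/ has 3 consonants (> 2) → illicit
pe.bmji — violates constraint 1: syllable 2 onset /bmj/ has 3 consonants (> 2) → illicit
li.mwok — σ1 onset /l/, coda /∅/ ok; σ2 onset /mw/ (3→5 rises), coda /k/ ok → licit
zte.pfas — violates constraint 2: syllable 1 onset /zt/: /z/ (fricative, 2) → /t/ (stop, 1) does not rise → illicit
bsmib — violates constraint 1: syllable 1 onset /bsm/ has 3 consonants (> 2) → illicit

li.mwok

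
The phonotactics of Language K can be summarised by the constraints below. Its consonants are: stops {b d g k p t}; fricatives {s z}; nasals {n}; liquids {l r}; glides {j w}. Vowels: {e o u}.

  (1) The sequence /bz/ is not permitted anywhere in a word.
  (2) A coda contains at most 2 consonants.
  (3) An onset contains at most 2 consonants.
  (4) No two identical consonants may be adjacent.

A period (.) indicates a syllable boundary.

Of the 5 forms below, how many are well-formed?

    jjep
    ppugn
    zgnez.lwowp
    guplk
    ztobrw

jjep — violates constraint 4: adjacent identical consonants /jj/ → ill-formed
ppugn — violates constraint 4: adjacent identical consonants /pp/ → ill-formed
zgnez.lwowp — violates constraint 3: syllable 1 onset /zgn/ has 3 consonants (> 2) → ill-formed
guplk — violates constraint 2: syllable 1 coda /plk/ has 3 consonants (> 2) → ill-formed
ztobrw — violates constraint 2: syllable 1 coda /brw/ has 3 consonants (> 2) → ill-formed
No form is well-formed → 0.

0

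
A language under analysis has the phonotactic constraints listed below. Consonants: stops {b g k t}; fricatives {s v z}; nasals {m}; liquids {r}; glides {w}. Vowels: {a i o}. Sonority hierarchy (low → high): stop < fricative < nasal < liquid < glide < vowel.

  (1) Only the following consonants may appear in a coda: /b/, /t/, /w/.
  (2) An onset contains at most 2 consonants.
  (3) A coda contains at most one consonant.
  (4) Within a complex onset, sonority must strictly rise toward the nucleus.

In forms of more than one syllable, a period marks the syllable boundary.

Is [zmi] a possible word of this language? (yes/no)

yes

[zmi] — σ1 onset /zm/ (2→3 rises), coda /∅/ ok → licit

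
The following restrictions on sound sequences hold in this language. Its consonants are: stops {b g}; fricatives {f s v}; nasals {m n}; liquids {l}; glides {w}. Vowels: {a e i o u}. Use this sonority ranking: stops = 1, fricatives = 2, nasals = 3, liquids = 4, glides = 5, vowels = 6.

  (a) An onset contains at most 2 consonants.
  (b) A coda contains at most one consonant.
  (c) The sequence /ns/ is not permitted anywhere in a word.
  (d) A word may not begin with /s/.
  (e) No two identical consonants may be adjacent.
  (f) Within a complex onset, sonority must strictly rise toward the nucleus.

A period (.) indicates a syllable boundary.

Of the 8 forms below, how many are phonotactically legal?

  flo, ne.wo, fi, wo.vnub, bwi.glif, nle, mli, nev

flo — σ1 onset /fl/ (2→4 rises), coda /∅/ ok → phonotactically legal
ne.wo — σ1 onset /n/, coda /∅/ ok; σ2 onset /w/, coda /∅/ ok → phonotactically legal
fi — σ1 onset /f/, coda /∅/ ok → phonotactically legal
wo.vnub — σ1 onset /w/, coda /∅/ ok; σ2 onset /vn/ (2→3 rises), coda /b/ ok → phonotactically legal
bwi.glif — σ1 onset /bw/ (1→5 rises), coda /∅/ ok; σ2 onset /gl/ (1→4 rises), coda /f/ ok → phonotactically legal
nle — σ1 onset /nl/ (3→4 rises), coda /∅/ ok → phonotactically legal
mli — σ1 onset /ml/ (3→4 rises), coda /∅/ ok → phonotactically legal
nev — σ1 onset /n/, coda /v/ ok → phonotactically legal
Phonotactically legal: flo, ne.wo, fi, wo.vnub, bwi.glif, nle, mli, nev → 8.

8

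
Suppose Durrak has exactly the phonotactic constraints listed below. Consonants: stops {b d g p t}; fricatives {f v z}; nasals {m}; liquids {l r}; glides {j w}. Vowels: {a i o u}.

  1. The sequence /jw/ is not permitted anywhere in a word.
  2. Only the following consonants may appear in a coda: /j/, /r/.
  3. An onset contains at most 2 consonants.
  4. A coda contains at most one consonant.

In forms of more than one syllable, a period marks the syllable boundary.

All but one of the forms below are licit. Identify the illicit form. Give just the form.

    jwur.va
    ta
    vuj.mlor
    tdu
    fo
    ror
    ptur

jwur.va — violates constraint 1: contains banned sequence /jw/ → illicit
ta — σ1 onset /t/, coda /∅/ ok → licit
vuj.mlor — σ1 onset /v/, coda /j/ ok; σ2 onset /ml/ (2C), coda /r/ ok → licit
tdu — σ1 onset /td/ (2C), coda /∅/ ok → licit
fo — σ1 onset /f/, coda /∅/ ok → licit
ror — σ1 onset /r/, coda /r/ ok → licit
ptur — σ1 onset /pt/ (2C), coda /r/ ok → licit

jwur.va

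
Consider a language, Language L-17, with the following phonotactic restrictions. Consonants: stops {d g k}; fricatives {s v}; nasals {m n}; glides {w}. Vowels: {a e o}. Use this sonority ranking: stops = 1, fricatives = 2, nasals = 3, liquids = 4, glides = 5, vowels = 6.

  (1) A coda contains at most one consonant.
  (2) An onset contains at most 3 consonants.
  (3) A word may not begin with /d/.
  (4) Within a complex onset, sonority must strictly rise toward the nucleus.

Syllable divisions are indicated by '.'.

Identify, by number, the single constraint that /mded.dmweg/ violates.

/mded.dmweg/: syllable 1 onset /md/: /m/ (nasal, 3) → /d/ (stop, 1) does not rise.
This is a violation of constraint 4: "Within a complex onset, sonority must strictly rise toward the nucleus."
The remaining constraints (1, 2, 3) are satisfied.

4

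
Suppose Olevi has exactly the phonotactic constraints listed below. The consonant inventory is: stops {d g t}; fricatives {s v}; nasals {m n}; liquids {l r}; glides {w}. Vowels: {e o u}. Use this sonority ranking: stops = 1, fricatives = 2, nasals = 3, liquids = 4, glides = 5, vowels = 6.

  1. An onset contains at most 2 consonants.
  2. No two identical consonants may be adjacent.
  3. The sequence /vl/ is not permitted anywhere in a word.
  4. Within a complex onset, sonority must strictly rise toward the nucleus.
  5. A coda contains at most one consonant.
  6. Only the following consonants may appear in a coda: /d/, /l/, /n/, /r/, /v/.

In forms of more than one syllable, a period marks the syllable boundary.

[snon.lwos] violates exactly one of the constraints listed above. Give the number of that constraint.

6

[snon.lwos]: syllable 2 coda contains /s/, which is not a licensed coda consonant.
This is a violation of constraint 6: "Only the following consonants may appear in a coda: /d/, /l/, /n/, /r/, /v/."
The remaining constraints (1, 2, 3, 4, 5) are satisfied.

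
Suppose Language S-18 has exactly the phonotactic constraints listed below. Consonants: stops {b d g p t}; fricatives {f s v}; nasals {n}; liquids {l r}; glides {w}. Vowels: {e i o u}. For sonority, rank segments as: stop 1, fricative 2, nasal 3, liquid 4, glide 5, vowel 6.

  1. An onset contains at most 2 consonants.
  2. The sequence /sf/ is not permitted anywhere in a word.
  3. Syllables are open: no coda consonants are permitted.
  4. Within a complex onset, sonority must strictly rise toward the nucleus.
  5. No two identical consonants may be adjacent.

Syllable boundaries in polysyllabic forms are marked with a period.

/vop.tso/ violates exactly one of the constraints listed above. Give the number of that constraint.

3

/vop.tso/: syllable 1 coda /p/ has 1 consonant (> 0).
This is a violation of constraint 3: "Syllables are open: no coda consonants are permitted."
The remaining constraints (1, 2, 4, 5) are satisfied.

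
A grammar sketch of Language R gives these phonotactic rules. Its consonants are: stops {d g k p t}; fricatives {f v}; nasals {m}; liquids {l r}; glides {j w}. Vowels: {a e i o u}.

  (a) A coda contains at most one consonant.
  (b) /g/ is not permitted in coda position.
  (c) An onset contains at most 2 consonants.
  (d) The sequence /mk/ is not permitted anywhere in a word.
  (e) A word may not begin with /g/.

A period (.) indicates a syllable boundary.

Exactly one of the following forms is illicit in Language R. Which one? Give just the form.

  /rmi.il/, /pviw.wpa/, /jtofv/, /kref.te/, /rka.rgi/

/rmi.il/ — σ1 onset /rm/ (2C), coda /∅/ ok; σ2 onset /∅/, coda /l/ ok → licit
/pviw.wpa/ — σ1 onset /pv/ (2C), coda /w/ ok; σ2 onset /wp/ (2C), coda /∅/ ok → licit
/jtofv/ — violates constraint (a): syllable 1 coda /fv/ has 2 consonants (> 1) → illicit
/kref.te/ — σ1 onset /kr/ (2C), coda /f/ ok; σ2 onset /t/, coda /∅/ ok → licit
/rka.rgi/ — σ1 onset /rk/ (2C), coda /∅/ ok; σ2 onset /rg/ (2C), coda /∅/ ok → licit

/jtofv/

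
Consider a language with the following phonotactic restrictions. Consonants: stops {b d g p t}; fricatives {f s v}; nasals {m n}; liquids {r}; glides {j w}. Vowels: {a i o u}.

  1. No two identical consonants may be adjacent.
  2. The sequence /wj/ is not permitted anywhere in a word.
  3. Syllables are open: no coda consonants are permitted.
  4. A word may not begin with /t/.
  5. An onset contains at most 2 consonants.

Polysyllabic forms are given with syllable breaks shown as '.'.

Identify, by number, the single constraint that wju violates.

wju: contains banned sequence /wj/.
This is a violation of constraint 2: "The sequence /wj/ is not permitted anywhere in a word."
The remaining constraints (1, 3, 4, 5) are satisfied.

2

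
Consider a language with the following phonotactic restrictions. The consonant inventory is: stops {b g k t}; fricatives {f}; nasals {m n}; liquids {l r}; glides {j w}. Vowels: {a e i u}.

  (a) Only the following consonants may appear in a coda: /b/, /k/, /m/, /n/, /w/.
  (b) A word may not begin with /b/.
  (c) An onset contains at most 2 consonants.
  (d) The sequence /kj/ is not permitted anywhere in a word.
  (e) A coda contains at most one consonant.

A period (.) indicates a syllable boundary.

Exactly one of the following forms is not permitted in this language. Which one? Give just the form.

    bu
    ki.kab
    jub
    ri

bu

bu — violates constraint (b): word begins with /b/ → not permitted
ki.kab — σ1 onset /k/, coda /∅/ ok; σ2 onset /k/, coda /b/ ok → permitted
jub — σ1 onset /j/, coda /b/ ok → permitted
ri — σ1 onset /r/, coda /∅/ ok → permitted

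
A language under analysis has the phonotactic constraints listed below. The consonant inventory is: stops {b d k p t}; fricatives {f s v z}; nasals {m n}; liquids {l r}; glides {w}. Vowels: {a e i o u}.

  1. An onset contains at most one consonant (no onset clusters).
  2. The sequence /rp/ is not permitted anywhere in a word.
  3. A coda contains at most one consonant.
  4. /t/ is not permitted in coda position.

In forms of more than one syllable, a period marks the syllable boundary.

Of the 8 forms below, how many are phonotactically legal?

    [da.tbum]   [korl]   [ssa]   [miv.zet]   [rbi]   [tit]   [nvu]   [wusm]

0

[da.tbum] — violates constraint 1: syllable 2 onset /tb/ has 2 consonants (> 1) → phonotactically illegal
[korl] — violates constraint 3: syllable 1 coda /rl/ has 2 consonants (> 1) → phonotactically illegal
[ssa] — violates constraint 1: syllable 1 onset /ss/ has 2 consonants (> 1) → phonotactically illegal
[miv.zet] — violates constraint 4: syllable 2 coda contains /t/ → phonotactically illegal
[rbi] — violates constraint 1: syllable 1 onset /rb/ has 2 consonants (> 1) → phonotactically illegal
[tit] — violates constraint 4: syllable 1 coda contains /t/ → phonotactically illegal
[nvu] — violates constraint 1: syllable 1 onset /nv/ has 2 consonants (> 1) → phonotactically illegal
[wusm] — violates constraint 3: syllable 1 coda /sm/ has 2 consonants (> 1) → phonotactically illegal
No form is phonotactically legal → 0.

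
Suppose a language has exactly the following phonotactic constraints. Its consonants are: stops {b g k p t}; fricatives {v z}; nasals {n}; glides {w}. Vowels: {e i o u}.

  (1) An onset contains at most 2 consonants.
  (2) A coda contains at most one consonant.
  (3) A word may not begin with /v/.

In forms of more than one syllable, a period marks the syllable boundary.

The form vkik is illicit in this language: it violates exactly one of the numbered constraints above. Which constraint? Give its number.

3

vkik: word begins with /v/.
This is a violation of constraint 3: "A word may not begin with /v/."
The remaining constraints (1, 2) are satisfied.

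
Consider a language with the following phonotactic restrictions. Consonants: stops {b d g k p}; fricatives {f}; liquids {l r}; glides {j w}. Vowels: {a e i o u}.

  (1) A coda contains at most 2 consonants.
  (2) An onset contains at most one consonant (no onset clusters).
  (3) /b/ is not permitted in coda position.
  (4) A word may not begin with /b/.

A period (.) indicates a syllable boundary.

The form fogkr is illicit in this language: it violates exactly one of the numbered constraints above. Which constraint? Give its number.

fogkr: syllable 1 coda /gkr/ has 3 consonants (> 2).
This is a violation of constraint 1: "A coda contains at most 2 consonants."
The remaining constraints (2, 3, 4) are satisfied.

1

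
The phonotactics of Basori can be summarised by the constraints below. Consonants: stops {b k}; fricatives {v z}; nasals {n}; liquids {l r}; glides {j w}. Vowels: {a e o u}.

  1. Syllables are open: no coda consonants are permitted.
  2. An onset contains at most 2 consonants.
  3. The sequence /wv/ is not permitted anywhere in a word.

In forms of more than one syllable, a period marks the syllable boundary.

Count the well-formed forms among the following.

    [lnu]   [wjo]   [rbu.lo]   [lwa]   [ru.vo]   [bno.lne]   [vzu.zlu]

[lnu] — σ1 onset /ln/ (2C), coda /∅/ ok → well-formed
[wjo] — σ1 onset /wj/ (2C), coda /∅/ ok → well-formed
[rbu.lo] — σ1 onset /rb/ (2C), coda /∅/ ok; σ2 onset /l/, coda /∅/ ok → well-formed
[lwa] — σ1 onset /lw/ (2C), coda /∅/ ok → well-formed
[ru.vo] — σ1 onset /r/, coda /∅/ ok; σ2 onset /v/, coda /∅/ ok → well-formed
[bno.lne] — σ1 onset /bn/ (2C), coda /∅/ ok; σ2 onset /ln/ (2C), coda /∅/ ok → well-formed
[vzu.zlu] — σ1 onset /vz/ (2C), coda /∅/ ok; σ2 onset /zl/ (2C), coda /∅/ ok → well-formed
Well-formed: [lnu], [wjo], [rbu.lo], [lwa], [ru.vo], [bno.lne], [vzu.zlu] → 7.

7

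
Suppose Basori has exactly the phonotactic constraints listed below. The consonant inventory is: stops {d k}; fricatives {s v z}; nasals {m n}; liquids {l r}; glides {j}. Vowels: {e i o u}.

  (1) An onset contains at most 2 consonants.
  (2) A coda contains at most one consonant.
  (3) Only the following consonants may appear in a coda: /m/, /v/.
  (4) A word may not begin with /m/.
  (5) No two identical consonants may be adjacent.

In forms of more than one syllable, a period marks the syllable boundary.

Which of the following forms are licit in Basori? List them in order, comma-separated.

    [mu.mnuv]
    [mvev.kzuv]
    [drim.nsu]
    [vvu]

[mu.mnuv] — violates constraint 4: word begins with /m/ → illicit
[mvev.kzuv] — violates constraint 4: word begins with /m/ → illicit
[drim.nsu] — σ1 onset /dr/ (2C), coda /m/ ok; σ2 onset /ns/ (2C), coda /∅/ ok → licit
[vvu] — violates constraint 5: adjacent identical consonants /vv/ → illicit

[drim.nsu]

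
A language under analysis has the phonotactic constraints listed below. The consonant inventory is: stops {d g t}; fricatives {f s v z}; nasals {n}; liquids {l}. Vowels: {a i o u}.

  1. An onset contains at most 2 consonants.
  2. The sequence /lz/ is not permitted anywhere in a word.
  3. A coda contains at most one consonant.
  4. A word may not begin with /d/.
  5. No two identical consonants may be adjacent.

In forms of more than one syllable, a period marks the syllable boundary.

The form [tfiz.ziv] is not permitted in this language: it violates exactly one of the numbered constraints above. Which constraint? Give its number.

5

[tfiz.ziv]: adjacent identical consonants /zz/.
This is a violation of constraint 5: "No two identical consonants may be adjacent."
The remaining constraints (1, 2, 3, 4) are satisfied.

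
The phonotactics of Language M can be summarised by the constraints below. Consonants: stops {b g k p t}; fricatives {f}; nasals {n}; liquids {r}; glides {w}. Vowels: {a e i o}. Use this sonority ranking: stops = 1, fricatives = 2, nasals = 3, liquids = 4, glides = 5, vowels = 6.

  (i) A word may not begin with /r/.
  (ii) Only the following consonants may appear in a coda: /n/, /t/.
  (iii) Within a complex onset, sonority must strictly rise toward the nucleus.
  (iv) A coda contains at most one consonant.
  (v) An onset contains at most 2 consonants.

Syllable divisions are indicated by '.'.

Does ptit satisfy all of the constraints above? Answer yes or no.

no

ptit — violates constraint (iii): syllable 1 onset /pt/: /p/ (stop, 1) → /t/ (stop, 1) does not rise → not permitted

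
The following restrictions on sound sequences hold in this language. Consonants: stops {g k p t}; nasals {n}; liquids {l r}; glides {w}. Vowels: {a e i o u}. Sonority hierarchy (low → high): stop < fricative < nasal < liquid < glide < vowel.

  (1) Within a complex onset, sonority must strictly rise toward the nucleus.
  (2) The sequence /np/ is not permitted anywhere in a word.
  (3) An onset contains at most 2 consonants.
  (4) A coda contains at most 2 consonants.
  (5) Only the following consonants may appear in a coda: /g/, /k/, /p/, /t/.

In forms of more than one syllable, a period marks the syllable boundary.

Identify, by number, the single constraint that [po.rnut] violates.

1

[po.rnut]: syllable 2 onset /rn/: /r/ (liquid, 4) → /n/ (nasal, 3) does not rise.
This is a violation of constraint 1: "Within a complex onset, sonority must strictly rise toward the nucleus."
The remaining constraints (2, 3, 4, 5) are satisfied.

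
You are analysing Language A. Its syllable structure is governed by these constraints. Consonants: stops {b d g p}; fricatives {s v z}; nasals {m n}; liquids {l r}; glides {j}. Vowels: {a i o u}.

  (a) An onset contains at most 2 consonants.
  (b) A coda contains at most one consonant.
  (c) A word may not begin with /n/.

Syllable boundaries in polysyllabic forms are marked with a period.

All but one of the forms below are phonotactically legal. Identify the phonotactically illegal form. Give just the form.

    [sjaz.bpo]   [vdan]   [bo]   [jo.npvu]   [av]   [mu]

[jo.npvu]

[sjaz.bpo] — σ1 onset /sj/ (2C), coda /z/ ok; σ2 onset /bp/ (2C), coda /∅/ ok → phonotactically legal
[vdan] — σ1 onset /vd/ (2C), coda /n/ ok → phonotactically legal
[bo] — σ1 onset /b/, coda /∅/ ok → phonotactically legal
[jo.npvu] — violates constraint (a): syllable 2 onset /npv/ has 3 consonants (> 2) → phonotactically illegal
[av] — σ1 onset /∅/, coda /v/ ok → phonotactically legal
[mu] — σ1 onset /m/, coda /∅/ ok → phonotactically legal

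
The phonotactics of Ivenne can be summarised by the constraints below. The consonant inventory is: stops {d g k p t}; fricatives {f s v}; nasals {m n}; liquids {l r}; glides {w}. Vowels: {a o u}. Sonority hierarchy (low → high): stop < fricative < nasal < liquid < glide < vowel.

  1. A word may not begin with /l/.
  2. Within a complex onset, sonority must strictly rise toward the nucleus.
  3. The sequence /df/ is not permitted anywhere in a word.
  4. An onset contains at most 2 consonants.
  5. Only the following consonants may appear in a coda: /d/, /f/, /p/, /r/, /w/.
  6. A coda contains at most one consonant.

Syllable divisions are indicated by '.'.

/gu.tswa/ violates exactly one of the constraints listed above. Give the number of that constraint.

/gu.tswa/: syllable 2 onset /tsw/ has 3 consonants (> 2).
This is a violation of constraint 4: "An onset contains at most 2 consonants."
The remaining constraints (1, 2, 3, 5, 6) are satisfied.

4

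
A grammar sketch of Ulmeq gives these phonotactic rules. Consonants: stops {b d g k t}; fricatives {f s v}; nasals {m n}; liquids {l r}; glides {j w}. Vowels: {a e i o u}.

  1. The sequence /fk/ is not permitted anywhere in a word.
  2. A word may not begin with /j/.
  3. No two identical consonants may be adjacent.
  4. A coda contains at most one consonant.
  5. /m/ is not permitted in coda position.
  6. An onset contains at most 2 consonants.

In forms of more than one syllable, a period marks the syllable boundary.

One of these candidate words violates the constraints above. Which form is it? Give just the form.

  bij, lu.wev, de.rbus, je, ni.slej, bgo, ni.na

je

bij — σ1 onset /b/, coda /j/ ok → well-formed
lu.wev — σ1 onset /l/, coda /∅/ ok; σ2 onset /w/, coda /v/ ok → well-formed
de.rbus — σ1 onset /d/, coda /∅/ ok; σ2 onset /rb/ (2C), coda /s/ ok → well-formed
je — violates constraint 2: word begins with /j/ → ill-formed
ni.slej — σ1 onset /n/, coda /∅/ ok; σ2 onset /sl/ (2C), coda /j/ ok → well-formed
bgo — σ1 onset /bg/ (2C), coda /∅/ ok → well-formed
ni.na — σ1 onset /n/, coda /∅/ ok; σ2 onset /n/, coda /∅/ ok → well-formed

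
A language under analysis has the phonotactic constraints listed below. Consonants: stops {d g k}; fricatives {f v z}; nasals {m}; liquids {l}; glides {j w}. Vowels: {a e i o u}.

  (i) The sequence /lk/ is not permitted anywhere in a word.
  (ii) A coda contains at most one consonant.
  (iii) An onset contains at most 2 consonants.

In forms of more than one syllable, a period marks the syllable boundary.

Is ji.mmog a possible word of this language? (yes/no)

yes

ji.mmog — σ1 onset /j/, coda /∅/ ok; σ2 onset /mm/ (2C), coda /g/ ok → phonotactically legal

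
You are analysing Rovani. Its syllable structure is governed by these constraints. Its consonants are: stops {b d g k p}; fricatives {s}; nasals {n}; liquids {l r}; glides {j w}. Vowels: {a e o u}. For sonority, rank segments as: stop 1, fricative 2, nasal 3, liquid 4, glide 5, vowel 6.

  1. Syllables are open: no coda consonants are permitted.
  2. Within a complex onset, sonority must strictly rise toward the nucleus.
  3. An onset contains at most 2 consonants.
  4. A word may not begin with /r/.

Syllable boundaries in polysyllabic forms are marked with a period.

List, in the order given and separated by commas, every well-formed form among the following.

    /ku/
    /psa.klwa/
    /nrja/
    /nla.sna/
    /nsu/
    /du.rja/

/ku/, /nla.sna/, /du.rja/

/ku/ — σ1 onset /k/, coda /∅/ ok → well-formed
/psa.klwa/ — violates constraint 3: syllable 2 onset /klw/ has 3 consonants (> 2) → ill-formed
/nrja/ — violates constraint 3: syllable 1 onset /nrj/ has 3 consonants (> 2) → ill-formed
/nla.sna/ — σ1 onset /nl/ (3→4 rises), coda /∅/ ok; σ2 onset /sn/ (2→3 rises), coda /∅/ ok → well-formed
/nsu/ — violates constraint 2: syllable 1 onset /ns/: /n/ (nasal, 3) → /s/ (fricative, 2) does not rise → ill-formed
/du.rja/ — σ1 onset /d/, coda /∅/ ok; σ2 onset /rj/ (4→5 rises), coda /∅/ ok → well-formed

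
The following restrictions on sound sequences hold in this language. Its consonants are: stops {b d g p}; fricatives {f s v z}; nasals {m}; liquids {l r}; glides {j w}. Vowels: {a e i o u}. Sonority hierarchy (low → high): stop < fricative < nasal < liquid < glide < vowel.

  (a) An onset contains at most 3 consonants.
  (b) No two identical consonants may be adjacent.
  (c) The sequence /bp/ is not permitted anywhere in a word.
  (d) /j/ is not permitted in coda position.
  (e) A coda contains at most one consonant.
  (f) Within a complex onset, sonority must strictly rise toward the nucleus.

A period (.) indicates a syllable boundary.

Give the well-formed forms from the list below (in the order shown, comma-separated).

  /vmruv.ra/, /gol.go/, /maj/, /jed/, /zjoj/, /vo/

/vmruv.ra/ — σ1 onset /vmr/ (2→3→4 rises), coda /v/ ok; σ2 onset /r/, coda /∅/ ok → well-formed
/gol.go/ — σ1 onset /g/, coda /l/ ok; σ2 onset /g/, coda /∅/ ok → well-formed
/maj/ — violates constraint (d): syllable 1 coda contains /j/ → ill-formed
/jed/ — σ1 onset /j/, coda /d/ ok → well-formed
/zjoj/ — violates constraint (d): syllable 1 coda contains /j/ → ill-formed
/vo/ — σ1 onset /v/, coda /∅/ ok → well-formed

/vmruv.ra/, /gol.go/, /jed/, /vo/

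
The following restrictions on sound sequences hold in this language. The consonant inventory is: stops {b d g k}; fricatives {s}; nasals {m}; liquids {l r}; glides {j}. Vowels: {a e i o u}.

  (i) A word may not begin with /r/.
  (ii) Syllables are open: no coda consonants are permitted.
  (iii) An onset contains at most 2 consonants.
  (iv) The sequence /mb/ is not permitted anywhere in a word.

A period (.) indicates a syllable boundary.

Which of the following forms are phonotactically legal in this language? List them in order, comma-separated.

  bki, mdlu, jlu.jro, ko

bki — σ1 onset /bk/ (2C), coda /∅/ ok → phonotactically legal
mdlu — violates constraint (iii): syllable 1 onset /mdl/ has 3 consonants (> 2) → phonotactically illegal
jlu.jro — σ1 onset /jl/ (2C), coda /∅/ ok; σ2 onset /jr/ (2C), coda /∅/ ok → phonotactically legal
ko — σ1 onset /k/, coda /∅/ ok → phonotactically legal

bki, jlu.jro, ko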